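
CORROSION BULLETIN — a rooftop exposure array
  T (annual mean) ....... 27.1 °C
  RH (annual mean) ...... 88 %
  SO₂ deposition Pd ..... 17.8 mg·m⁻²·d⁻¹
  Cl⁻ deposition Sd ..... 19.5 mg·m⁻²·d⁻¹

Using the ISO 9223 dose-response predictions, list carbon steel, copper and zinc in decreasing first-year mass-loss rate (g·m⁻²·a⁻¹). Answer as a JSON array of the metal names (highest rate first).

["carbon steel", "copper", "zinc"]

carbon steel: T>10 °C ⇒ hinge -0.054·(27.1−10) = -0.9234
  sulphur-dioxide contribution → 18.26 μm/a
  chloride contribution → 34.7 μm/a
  total first-year rate 52.97 μm/a
  mass loss = 52.97 μm/a × 7.85 g/cm³ = 415.8 g·m⁻²·a⁻¹
copper: f(T) = -0.080·(T−10) [T>10 °C] = -1.3680
  sulphur-dioxide contribution → 0.513 μm/a
  chloride contribution → 2.049 μm/a
  total first-year rate 2.562 μm/a
  mass loss = 2.562 μm/a × 8.96 g/cm³ = 22.96 g·m⁻²·a⁻¹
zinc: temperature factor f = -0.071·(17.1) = -1.2141
  sulphur-dioxide contribution → 0.779 μm/a
  chloride contribution → 1.925 μm/a
  ⇒ r_corr(zinc) = 2.704 μm/a
  mass loss = 2.704 μm/a × 7.14 g/cm³ = 19.31 g·m⁻²·a⁻¹
Ordering by g·m⁻²·a⁻¹: carbon steel (416) > copper (23) > zinc (19.3)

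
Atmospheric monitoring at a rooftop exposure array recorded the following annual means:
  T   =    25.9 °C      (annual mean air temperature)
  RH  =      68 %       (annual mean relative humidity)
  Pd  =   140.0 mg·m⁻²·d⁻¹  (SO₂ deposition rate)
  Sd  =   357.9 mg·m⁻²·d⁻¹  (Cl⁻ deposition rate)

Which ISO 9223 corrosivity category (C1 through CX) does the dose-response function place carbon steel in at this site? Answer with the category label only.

carbon steel: T>10 °C ⇒ hinge -0.054·(25.9−10) = -0.8586
  Pd branch = 1.77·Pd^0.52·e^(0.02·RH+f) = 38.17 μm/a
  Cl⁻ term: 0.102·357.9^0.62·exp(0.033·68+0.04·25.9) = 103.9
  sum: 38.17 + 103.9 → r_corr = 142 μm/a
142 μm/a falls in (80, 200] for carbon steel → category C5

C5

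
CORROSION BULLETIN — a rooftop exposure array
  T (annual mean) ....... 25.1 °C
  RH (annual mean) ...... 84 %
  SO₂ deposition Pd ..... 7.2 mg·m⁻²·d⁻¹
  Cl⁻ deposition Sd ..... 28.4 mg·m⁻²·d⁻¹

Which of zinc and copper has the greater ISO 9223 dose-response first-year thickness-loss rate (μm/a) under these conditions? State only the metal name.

zinc: T>10 °C ⇒ hinge -0.071·(25.1−10) = -1.0721
  Pd branch = 0.0129·Pd^0.44·e^(0.046·RH+f) = 0.5016 μm/a
  Sd branch = 0.0175·Sd^0.57·e^(0.008·RH+0.085·T) = 1.949 μm/a
  sum: 0.5016 + 1.949 → r_corr = 2.451 μm/a
copper: f(T) = -0.080·(T−10) [T>10 °C] = -1.2080
  Pd branch = 0.0053·Pd^0.26·e^(0.059·RH+f) = 0.3758 μm/a
  Sd branch = 0.01025·Sd^0.27·e^(0.036·RH+0.049·T) = 1.781 μm/a
  sum: 0.3758 + 1.781 → r_corr = 2.156 μm/a
Ordering by μm/a: zinc (2.45) > copper (2.16)

zinc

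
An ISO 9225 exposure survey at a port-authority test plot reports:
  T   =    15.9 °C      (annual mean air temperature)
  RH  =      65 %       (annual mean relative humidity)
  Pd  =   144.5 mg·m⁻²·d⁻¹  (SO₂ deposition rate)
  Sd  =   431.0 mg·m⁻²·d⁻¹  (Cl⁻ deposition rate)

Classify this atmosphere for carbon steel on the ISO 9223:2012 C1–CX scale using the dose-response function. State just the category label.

C5

carbon steel: temperature factor f = -0.054·(5.9) = -0.3186
  Pd branch = 1.77·Pd^0.52·e^(0.02·RH+f) = 62.71 μm/a
  Cl⁻ term: 0.102·431.0^0.62·exp(0.033·65+0.04·15.9) = 70.75
  sum: 62.71 + 70.75 → r_corr = 133.5 μm/a
133 μm/a falls in (80, 200] for carbon steel → category C5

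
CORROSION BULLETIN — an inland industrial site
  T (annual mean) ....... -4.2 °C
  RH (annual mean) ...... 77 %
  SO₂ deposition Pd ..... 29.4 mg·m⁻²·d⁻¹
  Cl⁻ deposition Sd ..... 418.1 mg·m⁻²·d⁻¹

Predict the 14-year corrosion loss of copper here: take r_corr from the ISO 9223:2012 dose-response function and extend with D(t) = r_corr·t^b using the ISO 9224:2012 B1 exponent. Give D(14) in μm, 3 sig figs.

copper: f(T) = +0.126·(T−10) [T≤10 °C] = -1.7892
  SO₂ term: 0.0053·29.4^0.26·exp(0.059·77-1.7892) = 0.2005
  Sd branch = 0.01025·Sd^0.27·e^(0.036·RH+0.049·T) = 0.6807 μm/a
  sum: 0.2005 + 0.6807 → r_corr = 0.8812 μm/a
Power-law: D(14) = r_corr · 14^0.667
  D(14) = 0.8812 × 14^0.667 = 0.8812 × 5.814 = 5.123 μm

D(14) = 5.12 μm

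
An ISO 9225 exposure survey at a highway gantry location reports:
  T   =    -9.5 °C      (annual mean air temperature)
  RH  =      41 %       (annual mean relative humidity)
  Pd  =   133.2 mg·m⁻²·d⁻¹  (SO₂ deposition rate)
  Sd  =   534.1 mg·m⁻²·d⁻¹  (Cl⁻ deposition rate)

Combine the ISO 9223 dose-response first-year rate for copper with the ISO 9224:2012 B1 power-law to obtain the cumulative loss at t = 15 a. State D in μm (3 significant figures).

copper: temperature factor f = +0.126·(-19.5) = -2.4570
  sulphur-dioxide contribution → 0.0182 μm/a
  chloride contribution → 0.1535 μm/a
  ⇒ r_corr(copper) = 0.1717 μm/a
Power-law: D(15) = r_corr · 15^0.667
  D(15) = 0.1717 × 15^0.667 = 0.1717 × 6.088 = 1.045 μm

D(15) = 1.05 μm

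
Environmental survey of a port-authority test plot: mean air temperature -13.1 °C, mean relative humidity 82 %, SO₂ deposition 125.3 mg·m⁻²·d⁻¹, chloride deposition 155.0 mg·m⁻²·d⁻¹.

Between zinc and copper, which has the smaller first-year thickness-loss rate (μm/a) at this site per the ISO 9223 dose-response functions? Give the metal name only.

copper

zinc: temperature factor f = +0.038·(-23.1) = -0.8778
  Pd branch = 0.0129·Pd^0.44·e^(0.046·RH+f) = 1.953 μm/a
  Cl⁻ term: 0.0175·155.0^0.57·exp(0.008·82+0.085·-13.1) = 0.1963
  r_corr = 1.953 + 0.1963 = 2.149 μm/a
copper: f(T) = +0.126·(T−10) [T≤10 °C] = -2.9106
  Pd branch = 0.0053·Pd^0.26·e^(0.059·RH+f) = 0.1279 μm/a
  Cl⁻ term: 0.01025·155.0^0.27·exp(0.036·82+0.049·-13.1) = 0.4031
  r_corr = 0.1279 + 0.4031 = 0.5309 μm/a
Ordering by μm/a: zinc (2.15) > copper (0.531)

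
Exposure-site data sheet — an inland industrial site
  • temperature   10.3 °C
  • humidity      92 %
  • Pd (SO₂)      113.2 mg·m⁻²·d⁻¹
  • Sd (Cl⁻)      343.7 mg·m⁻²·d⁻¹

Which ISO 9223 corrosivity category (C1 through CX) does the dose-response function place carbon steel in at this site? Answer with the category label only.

CX

carbon steel: f(T) = -0.054·(T−10) [T>10 °C] = -0.0162
  sulphur-dioxide contribution → 128.2 μm/a
  chloride contribution → 119.8 μm/a
  ⇒ r_corr(carbon steel) = 248.1 μm/a
ISO 9223 Table 2 (carbon steel): 200 < 248 ≤ 700 μm/a ⇒ CX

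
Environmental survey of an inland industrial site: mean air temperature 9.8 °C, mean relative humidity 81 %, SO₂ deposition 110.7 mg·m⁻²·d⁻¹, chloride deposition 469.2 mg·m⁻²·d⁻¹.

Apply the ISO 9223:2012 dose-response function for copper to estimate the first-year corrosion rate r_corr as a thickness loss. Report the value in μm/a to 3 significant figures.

r_corr = 3.70 μm/a

copper: temperature factor f = +0.126·(-0.2) = -0.0252
  sulphur-dioxide contribution → 2.091 μm/a
  chloride contribution → 1.61 μm/a
  total first-year rate 3.701 μm/a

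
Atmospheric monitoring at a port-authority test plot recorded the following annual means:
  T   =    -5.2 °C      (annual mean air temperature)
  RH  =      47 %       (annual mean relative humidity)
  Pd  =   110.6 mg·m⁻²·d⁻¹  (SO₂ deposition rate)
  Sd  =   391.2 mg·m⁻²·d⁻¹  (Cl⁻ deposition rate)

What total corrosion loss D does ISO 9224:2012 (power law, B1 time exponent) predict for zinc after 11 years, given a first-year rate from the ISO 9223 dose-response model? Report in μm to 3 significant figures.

zinc: T≤10 °C ⇒ hinge +0.038·(-5.2−10) = -0.5776
  SO₂ term: 0.0129·110.6^0.44·exp(0.046·47-0.5776) = 0.4988
  Sd branch = 0.0175·Sd^0.57·e^(0.008·RH+0.085·T) = 0.4921 μm/a
  r_corr = 0.4988 + 0.4921 = 0.9909 μm/a
Long-term exponent b (ISO 9224 Table 2, B1) = 0.813
  D(11) = 0.9909 × 11^0.813 = 0.9909 × 7.025 = 6.961 μm

D(11) = 6.96 μm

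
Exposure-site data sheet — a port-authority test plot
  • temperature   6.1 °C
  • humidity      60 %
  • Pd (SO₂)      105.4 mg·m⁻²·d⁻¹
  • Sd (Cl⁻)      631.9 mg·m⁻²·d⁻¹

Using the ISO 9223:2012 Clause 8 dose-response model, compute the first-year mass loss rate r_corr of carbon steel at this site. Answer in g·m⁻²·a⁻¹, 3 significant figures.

r_corr = 693 g·m⁻²·a⁻¹

carbon steel: temperature factor f = +0.150·(-3.9) = -0.5850
  SO₂ term: 1.77·105.4^0.52·exp(0.02·60-0.5850) = 36.89
  Cl⁻ term: 0.102·631.9^0.62·exp(0.033·60+0.04·6.1) = 51.39
  sum: 36.89 + 51.39 → r_corr = 88.28 μm/a
Convert to mass loss: 88.28 μm/a × 7.85 g/cm³ = 693 g·m⁻²·a⁻¹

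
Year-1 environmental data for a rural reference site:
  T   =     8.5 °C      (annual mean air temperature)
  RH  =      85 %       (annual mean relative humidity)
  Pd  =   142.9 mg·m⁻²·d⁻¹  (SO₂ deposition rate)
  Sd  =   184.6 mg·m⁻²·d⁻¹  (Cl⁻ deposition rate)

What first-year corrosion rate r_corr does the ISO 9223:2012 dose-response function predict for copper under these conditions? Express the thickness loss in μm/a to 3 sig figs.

r_corr = 3.76 μm/a

copper: f(T) = +0.126·(T−10) [T≤10 °C] = -0.1890
  Pd branch = 0.0053·Pd^0.26·e^(0.059·RH+f) = 2.402 μm/a
  Sd branch = 0.01025·Sd^0.27·e^(0.036·RH+0.049·T) = 1.357 μm/a
  sum: 2.402 + 1.357 → r_corr = 3.758 μm/a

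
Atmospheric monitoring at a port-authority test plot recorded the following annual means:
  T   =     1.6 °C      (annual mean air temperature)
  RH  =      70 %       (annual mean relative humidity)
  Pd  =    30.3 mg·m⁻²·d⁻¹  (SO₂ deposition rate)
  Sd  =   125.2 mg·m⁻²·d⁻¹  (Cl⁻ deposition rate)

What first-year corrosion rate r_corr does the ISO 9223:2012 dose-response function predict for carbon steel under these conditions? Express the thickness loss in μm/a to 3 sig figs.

r_corr = 33.9 μm/a

carbon steel: T≤10 °C ⇒ hinge +0.150·(1.6−10) = -1.2600
  Pd branch = 1.77·Pd^0.52·e^(0.02·RH+f) = 12 μm/a
  Sd branch = 0.102·Sd^0.62·e^(0.033·RH+0.04·T) = 21.88 μm/a
  sum: 12 + 21.88 → r_corr = 33.88 μm/a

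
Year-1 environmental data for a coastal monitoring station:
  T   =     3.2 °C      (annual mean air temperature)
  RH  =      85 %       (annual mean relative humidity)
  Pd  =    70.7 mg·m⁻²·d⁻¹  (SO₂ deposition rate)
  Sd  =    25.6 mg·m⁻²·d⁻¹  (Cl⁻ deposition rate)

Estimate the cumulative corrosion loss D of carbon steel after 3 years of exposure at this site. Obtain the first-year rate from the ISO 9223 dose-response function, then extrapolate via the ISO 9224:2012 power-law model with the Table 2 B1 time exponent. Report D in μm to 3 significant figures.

carbon steel: T≤10 °C ⇒ hinge +0.150·(3.2−10) = -1.0200
  SO₂ term: 1.77·70.7^0.52·exp(0.02·85-1.0200) = 31.99
  Sd branch = 0.102·Sd^0.62·e^(0.033·RH+0.04·T) = 14.31 μm/a
  sum: 31.99 + 14.31 → r_corr = 46.29 μm/a
Power-law: D(3) = r_corr · 3^0.523
  D(3) = 46.29 × 3^0.523 = 46.29 × 1.776 = 82.23 μm

D(3) = 82.2 μm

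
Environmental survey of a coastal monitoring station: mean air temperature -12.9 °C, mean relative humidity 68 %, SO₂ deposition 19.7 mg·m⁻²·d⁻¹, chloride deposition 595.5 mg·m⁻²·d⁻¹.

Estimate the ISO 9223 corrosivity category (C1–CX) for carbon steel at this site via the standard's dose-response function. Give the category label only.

carbon steel: f(T) = +0.150·(T−10) [T≤10 °C] = -3.4350
  Pd branch = 1.77·Pd^0.52·e^(0.02·RH+f) = 1.047 μm/a
  Sd branch = 0.102·Sd^0.62·e^(0.033·RH+0.04·T) = 30.16 μm/a
  r_corr = 1.047 + 30.16 = 31.21 μm/a
31.2 μm/a falls in (25, 50] for carbon steel → category C3

C3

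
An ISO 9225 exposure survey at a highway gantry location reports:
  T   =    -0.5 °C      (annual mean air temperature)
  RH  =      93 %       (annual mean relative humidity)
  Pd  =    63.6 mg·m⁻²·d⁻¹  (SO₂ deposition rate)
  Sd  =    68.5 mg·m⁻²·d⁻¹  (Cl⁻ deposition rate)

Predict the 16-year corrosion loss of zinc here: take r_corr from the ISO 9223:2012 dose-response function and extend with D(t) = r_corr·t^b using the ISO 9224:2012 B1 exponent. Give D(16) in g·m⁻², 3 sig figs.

D(16) = 291 g·m⁻²

zinc: T≤10 °C ⇒ hinge +0.038·(-0.5−10) = -0.3990
  SO₂ term: 0.0129·63.6^0.44·exp(0.046·93-0.3990) = 3.879
  Cl⁻ term: 0.0175·68.5^0.57·exp(0.008·93+0.085·-0.5) = 0.3927
  r_corr = 3.879 + 0.3927 = 4.272 μm/a
Power-law: D(16) = r_corr · 16^0.813
  D(16) = 4.272 × 16^0.813 = 4.272 × 9.527 = 40.7 μm
  Mass loss = 40.7 μm × 7.14 g/cm³ = 290.6 g·m⁻²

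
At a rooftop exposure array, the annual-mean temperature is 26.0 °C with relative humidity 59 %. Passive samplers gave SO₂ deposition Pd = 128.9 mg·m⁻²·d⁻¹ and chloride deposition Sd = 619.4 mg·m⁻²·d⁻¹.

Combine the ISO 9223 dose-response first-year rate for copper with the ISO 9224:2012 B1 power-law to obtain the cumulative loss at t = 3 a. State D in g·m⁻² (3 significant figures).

D(3) = 35.6 g·m⁻²

copper: temperature factor f = -0.080·(16.0) = -1.2800
  Pd branch = 0.0053·Pd^0.26·e^(0.059·RH+f) = 0.1694 μm/a
  Cl⁻ term: 0.01025·619.4^0.27·exp(0.036·59+0.049·26.0) = 1.739
  sum: 0.1694 + 1.739 → r_corr = 1.908 μm/a
Power-law: D(3) = r_corr · 3^0.667
  D(3) = 1.908 × 3^0.667 = 1.908 × 2.081 = 3.971 μm
  Mass loss = 3.971 μm × 8.96 g/cm³ = 35.58 g·m⁻²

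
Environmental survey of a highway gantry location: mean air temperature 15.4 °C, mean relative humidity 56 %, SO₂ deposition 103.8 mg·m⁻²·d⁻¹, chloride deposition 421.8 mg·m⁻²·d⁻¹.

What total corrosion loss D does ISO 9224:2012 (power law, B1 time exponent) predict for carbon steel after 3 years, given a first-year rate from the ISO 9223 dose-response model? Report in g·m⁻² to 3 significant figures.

D(3) = 1.34e+03 g·m⁻²

carbon steel: temperature factor f = -0.054·(5.4) = -0.2916
  Pd branch = 1.77·Pd^0.52·e^(0.02·RH+f) = 45.31 μm/a
  Sd branch = 0.102·Sd^0.62·e^(0.033·RH+0.04·T) = 50.85 μm/a
  sum: 45.31 + 50.85 → r_corr = 96.15 μm/a
ISO 9224: D(t) = r_corr · t^b with b = 0.523 (carbon steel, B1)
  D(3) = 96.15 × 3^0.523 = 96.15 × 1.776 = 170.8 μm
  Mass loss = 170.8 μm × 7.85 g/cm³ = 1341 g·m⁻²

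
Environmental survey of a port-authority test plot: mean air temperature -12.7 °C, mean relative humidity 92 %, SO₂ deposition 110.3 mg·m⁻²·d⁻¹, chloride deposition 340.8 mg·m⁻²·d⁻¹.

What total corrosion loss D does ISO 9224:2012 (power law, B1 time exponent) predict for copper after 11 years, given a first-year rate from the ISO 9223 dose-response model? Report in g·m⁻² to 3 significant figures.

D(11) = 42.7 g·m⁻²

copper: temperature factor f = +0.126·(-22.7) = -2.8602
  sulphur-dioxide contribution → 0.2347 μm/a
  chloride contribution → 0.7288 μm/a
  ⇒ r_corr(copper) = 0.9635 μm/a
ISO 9224: D(t) = r_corr · t^b with b = 0.667 (copper, B1)
  D(11) = 0.9635 × 11^0.667 = 0.9635 × 4.95 = 4.77 μm
  Mass loss = 4.77 μm × 8.96 g/cm³ = 42.73 g·m⁻²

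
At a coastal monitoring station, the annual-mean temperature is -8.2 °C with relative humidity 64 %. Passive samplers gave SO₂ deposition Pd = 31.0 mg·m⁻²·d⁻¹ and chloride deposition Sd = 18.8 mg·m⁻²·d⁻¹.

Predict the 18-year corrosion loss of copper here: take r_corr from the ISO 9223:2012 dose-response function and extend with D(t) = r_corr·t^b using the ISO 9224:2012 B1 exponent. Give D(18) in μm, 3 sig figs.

copper: f(T) = +0.126·(T−10) [T≤10 °C] = -2.2932
  Pd branch = 0.0053·Pd^0.26·e^(0.059·RH+f) = 0.05702 μm/a
  Cl⁻ term: 0.01025·18.8^0.27·exp(0.036·64+0.049·-8.2) = 0.1517
  r_corr = 0.05702 + 0.1517 = 0.2087 μm/a
ISO 9224: D(t) = r_corr · t^b with b = 0.667 (copper, B1)
  D(18) = 0.2087 × 18^0.667 = 0.2087 × 6.875 = 1.435 μm

D(18) = 1.43 μm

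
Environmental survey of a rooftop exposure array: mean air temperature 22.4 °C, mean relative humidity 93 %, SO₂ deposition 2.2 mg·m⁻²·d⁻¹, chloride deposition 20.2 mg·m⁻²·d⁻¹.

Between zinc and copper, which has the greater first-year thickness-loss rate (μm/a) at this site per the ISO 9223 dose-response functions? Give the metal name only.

zinc: T>10 °C ⇒ hinge -0.071·(22.4−10) = -0.8804
  sulphur-dioxide contribution → 0.5455 μm/a
  chloride contribution → 1.371 μm/a
  ⇒ r_corr(zinc) = 1.917 μm/a
copper: temperature factor f = -0.080·(12.4) = -0.9920
  sulphur-dioxide contribution → 0.5827 μm/a
  chloride contribution → 1.967 μm/a
  total first-year rate 2.55 μm/a
Ordering by μm/a: copper (2.55) > zinc (1.92)

copper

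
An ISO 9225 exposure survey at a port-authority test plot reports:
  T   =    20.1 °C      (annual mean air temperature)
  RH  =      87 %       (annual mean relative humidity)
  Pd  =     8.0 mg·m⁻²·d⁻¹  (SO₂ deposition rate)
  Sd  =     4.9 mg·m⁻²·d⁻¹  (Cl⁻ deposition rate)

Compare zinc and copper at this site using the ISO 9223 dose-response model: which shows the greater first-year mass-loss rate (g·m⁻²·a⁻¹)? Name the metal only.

copper

zinc: T>10 °C ⇒ hinge -0.071·(20.1−10) = -0.7171
  SO₂ term: 0.0129·8.0^0.44·exp(0.046·87-0.7171) = 0.8601
  Sd branch = 0.0175·Sd^0.57·e^(0.008·RH+0.085·T) = 0.4794 μm/a
  sum: 0.8601 + 0.4794 → r_corr = 1.34 μm/a
  mass loss = 1.34 μm/a × 7.14 g/cm³ = 9.564 g·m⁻²·a⁻¹
copper: f(T) = -0.080·(T−10) [T>10 °C] = -0.8080
  SO₂ term: 0.0053·8.0^0.26·exp(0.059·87-0.8080) = 0.6877
  Cl⁻ term: 0.01025·4.9^0.27·exp(0.036·87+0.049·20.1) = 0.9661
  sum: 0.6877 + 0.9661 → r_corr = 1.654 μm/a
  mass loss = 1.654 μm/a × 8.96 g/cm³ = 14.82 g·m⁻²·a⁻¹
Ordering by g·m⁻²·a⁻¹: copper (14.8) > zinc (9.56)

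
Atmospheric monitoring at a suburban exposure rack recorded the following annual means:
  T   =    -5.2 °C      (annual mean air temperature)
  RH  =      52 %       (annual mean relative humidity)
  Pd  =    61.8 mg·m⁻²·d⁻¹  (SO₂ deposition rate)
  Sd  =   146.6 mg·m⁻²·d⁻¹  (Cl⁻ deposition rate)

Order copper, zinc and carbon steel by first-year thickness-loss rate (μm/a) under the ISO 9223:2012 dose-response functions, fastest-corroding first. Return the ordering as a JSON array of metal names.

copper: f(T) = +0.126·(T−10) [T≤10 °C] = -1.9152
  SO₂ term: 0.0053·61.8^0.26·exp(0.059·52-1.9152) = 0.04904
  Cl⁻ term: 0.01025·146.6^0.27·exp(0.036·52+0.049·-5.2) = 0.1986
  r_corr = 0.04904 + 0.1986 = 0.2476 μm/a
zinc: f(T) = +0.038·(T−10) [T≤10 °C] = -0.5776
  Pd branch = 0.0129·Pd^0.44·e^(0.046·RH+f) = 0.486 μm/a
  Sd branch = 0.0175·Sd^0.57·e^(0.008·RH+0.085·T) = 0.2927 μm/a
  sum: 0.486 + 0.2927 → r_corr = 0.7787 μm/a
carbon steel: T≤10 °C ⇒ hinge +0.150·(-5.2−10) = -2.2800
  Pd branch = 1.77·Pd^0.52·e^(0.02·RH+f) = 4.373 μm/a
  Cl⁻ term: 0.102·146.6^0.62·exp(0.033·52+0.04·-5.2) = 10.15
  r_corr = 4.373 + 10.15 = 14.52 μm/a
Ordering by μm/a: carbon steel (14.5) > zinc (0.779) > copper (0.248)

["carbon steel", "zinc", "copper"]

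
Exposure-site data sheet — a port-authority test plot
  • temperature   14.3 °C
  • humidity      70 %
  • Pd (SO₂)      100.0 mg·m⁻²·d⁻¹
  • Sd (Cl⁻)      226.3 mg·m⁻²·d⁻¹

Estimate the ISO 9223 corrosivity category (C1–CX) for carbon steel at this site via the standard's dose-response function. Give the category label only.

carbon steel: f(T) = -0.054·(T−10) [T>10 °C] = -0.2322
  SO₂ term: 1.77·100.0^0.52·exp(0.02·70-0.2322) = 62.39
  Sd branch = 0.102·Sd^0.62·e^(0.033·RH+0.04·T) = 52.5 μm/a
  r_corr = 62.39 + 52.5 = 114.9 μm/a
Category bounds: 80…200 μm/a bracket r_corr ⇒ C5

C5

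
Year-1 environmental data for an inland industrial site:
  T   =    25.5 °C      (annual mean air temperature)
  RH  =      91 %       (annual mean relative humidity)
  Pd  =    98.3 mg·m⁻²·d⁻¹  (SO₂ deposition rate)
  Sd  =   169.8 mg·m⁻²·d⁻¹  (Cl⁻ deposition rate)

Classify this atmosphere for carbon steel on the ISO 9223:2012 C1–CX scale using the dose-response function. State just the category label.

C5

carbon steel: f(T) = -0.054·(T−10) [T>10 °C] = -0.8370
  sulphur-dioxide contribution → 51.41 μm/a
  chloride contribution → 137.5 μm/a
  total first-year rate 188.9 μm/a
Category bounds: 80…200 μm/a bracket r_corr ⇒ C5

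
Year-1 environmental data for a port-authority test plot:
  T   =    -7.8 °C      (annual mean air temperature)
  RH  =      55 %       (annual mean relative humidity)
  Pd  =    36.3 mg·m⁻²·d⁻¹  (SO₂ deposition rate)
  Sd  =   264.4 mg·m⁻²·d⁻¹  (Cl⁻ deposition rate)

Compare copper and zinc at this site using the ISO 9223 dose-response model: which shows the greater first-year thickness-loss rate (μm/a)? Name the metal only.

copper: T≤10 °C ⇒ hinge +0.126·(-7.8−10) = -2.2428
  SO₂ term: 0.0053·36.3^0.26·exp(0.059·55-2.2428) = 0.03674
  Cl⁻ term: 0.01025·264.4^0.27·exp(0.036·55+0.049·-7.8) = 0.2284
  r_corr = 0.03674 + 0.2284 = 0.2651 μm/a
zinc: T≤10 °C ⇒ hinge +0.038·(-7.8−10) = -0.6764
  SO₂ term: 0.0129·36.3^0.44·exp(0.046·55-0.6764) = 0.3999
  Sd branch = 0.0175·Sd^0.57·e^(0.008·RH+0.085·T) = 0.3364 μm/a
  sum: 0.3999 + 0.3364 → r_corr = 0.7363 μm/a
Ordering by μm/a: zinc (0.736) > copper (0.265)

zinc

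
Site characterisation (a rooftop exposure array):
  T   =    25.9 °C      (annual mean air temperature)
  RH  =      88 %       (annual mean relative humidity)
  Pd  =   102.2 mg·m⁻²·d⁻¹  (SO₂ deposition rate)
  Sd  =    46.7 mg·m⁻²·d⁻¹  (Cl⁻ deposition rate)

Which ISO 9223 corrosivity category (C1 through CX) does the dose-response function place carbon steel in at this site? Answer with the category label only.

carbon steel: f(T) = -0.054·(T−10) [T>10 °C] = -0.8586
  sulphur-dioxide contribution → 48.35 μm/a
  chloride contribution → 56.85 μm/a
  total first-year rate 105.2 μm/a
105 μm/a falls in (80, 200] for carbon steel → category C5

C5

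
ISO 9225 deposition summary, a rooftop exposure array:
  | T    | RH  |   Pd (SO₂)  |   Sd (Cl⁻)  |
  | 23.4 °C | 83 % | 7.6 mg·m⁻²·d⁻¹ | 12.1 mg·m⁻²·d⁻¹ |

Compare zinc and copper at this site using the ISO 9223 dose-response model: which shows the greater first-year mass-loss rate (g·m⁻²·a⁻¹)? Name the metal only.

copper

zinc: f(T) = -0.071·(T−10) [T>10 °C] = -0.9514
  sulphur-dioxide contribution → 0.5535 μm/a
  chloride contribution → 1.029 μm/a
  ⇒ r_corr(zinc) = 1.582 μm/a
  mass loss = 1.582 μm/a × 7.14 g/cm³ = 11.3 g·m⁻²·a⁻¹
copper: T>10 °C ⇒ hinge -0.080·(23.4−10) = -1.0720
  sulphur-dioxide contribution → 0.4116 μm/a
  chloride contribution → 1.255 μm/a
  ⇒ r_corr(copper) = 1.667 μm/a
  mass loss = 1.667 μm/a × 8.96 g/cm³ = 14.93 g·m⁻²·a⁻¹
Ordering by g·m⁻²·a⁻¹: copper (14.9) > zinc (11.3)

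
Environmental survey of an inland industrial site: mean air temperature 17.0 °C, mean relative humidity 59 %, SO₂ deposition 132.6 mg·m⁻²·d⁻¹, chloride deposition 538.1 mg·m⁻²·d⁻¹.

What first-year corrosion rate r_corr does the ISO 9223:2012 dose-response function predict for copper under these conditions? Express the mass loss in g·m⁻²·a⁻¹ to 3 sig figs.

r_corr = 12.8 g·m⁻²·a⁻¹

copper: temperature factor f = -0.080·(7.0) = -0.5600
  Pd branch = 0.0053·Pd^0.26·e^(0.059·RH+f) = 0.3505 μm/a
  Sd branch = 0.01025·Sd^0.27·e^(0.036·RH+0.049·T) = 1.077 μm/a
  r_corr = 0.3505 + 1.077 = 1.428 μm/a
Convert to mass loss: 1.428 μm/a × 8.96 g/cm³ = 12.79 g·m⁻²·a⁻¹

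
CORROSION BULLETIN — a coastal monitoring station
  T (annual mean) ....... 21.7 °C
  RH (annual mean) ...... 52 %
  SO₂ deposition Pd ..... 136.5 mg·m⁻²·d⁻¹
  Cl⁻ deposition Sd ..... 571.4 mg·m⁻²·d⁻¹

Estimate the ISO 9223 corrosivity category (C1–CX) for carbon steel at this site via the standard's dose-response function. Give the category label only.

C5

carbon steel: temperature factor f = -0.054·(11.7) = -0.6318
  sulphur-dioxide contribution → 34.32 μm/a
  chloride contribution → 69.2 μm/a
  total first-year rate 103.5 μm/a
Category bounds: 80…200 μm/a bracket r_corr ⇒ C5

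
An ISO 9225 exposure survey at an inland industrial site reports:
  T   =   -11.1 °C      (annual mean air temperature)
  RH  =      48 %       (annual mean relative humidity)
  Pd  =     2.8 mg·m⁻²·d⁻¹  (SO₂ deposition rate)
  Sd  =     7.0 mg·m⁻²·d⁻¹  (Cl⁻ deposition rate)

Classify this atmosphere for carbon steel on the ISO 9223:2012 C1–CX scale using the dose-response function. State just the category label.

carbon steel: f(T) = +0.150·(T−10) [T≤10 °C] = -3.1650
  Pd branch = 1.77·Pd^0.52·e^(0.02·RH+f) = 0.3333 μm/a
  Cl⁻ term: 0.102·7.0^0.62·exp(0.033·48+0.04·-11.1) = 1.066
  r_corr = 0.3333 + 1.066 = 1.399 μm/a
ISO 9223 Table 2 (carbon steel): 1.3 < 1.4 ≤ 25 μm/a ⇒ C2

C2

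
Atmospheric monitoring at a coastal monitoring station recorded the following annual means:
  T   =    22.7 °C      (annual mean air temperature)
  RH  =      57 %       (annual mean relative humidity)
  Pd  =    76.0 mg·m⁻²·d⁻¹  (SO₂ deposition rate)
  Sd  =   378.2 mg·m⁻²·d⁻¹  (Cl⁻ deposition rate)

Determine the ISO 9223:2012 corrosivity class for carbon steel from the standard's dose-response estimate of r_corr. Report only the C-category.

carbon steel: T>10 °C ⇒ hinge -0.054·(22.7−10) = -0.6858
  SO₂ term: 1.77·76.0^0.52·exp(0.02·57-0.6858) = 26.5
  Sd branch = 0.102·Sd^0.62·e^(0.033·RH+0.04·T) = 65.77 μm/a
  r_corr = 26.5 + 65.77 = 92.27 μm/a
92.3 μm/a falls in (80, 200] for carbon steel → category C5

C5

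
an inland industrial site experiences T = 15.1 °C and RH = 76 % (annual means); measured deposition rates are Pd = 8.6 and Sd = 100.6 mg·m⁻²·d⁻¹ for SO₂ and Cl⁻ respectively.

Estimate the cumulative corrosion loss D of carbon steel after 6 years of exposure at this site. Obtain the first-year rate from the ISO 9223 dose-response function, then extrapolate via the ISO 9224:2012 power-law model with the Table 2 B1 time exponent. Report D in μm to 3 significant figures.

carbon steel: temperature factor f = -0.054·(5.1) = -0.2754
  sulphur-dioxide contribution → 18.81 μm/a
  chloride contribution → 39.97 μm/a
  ⇒ r_corr(carbon steel) = 58.78 μm/a
Long-term exponent b (ISO 9224 Table 2, B1) = 0.523
  D(6) = 58.78 × 6^0.523 = 58.78 × 2.553 = 150 μm

D(6) = 150 μm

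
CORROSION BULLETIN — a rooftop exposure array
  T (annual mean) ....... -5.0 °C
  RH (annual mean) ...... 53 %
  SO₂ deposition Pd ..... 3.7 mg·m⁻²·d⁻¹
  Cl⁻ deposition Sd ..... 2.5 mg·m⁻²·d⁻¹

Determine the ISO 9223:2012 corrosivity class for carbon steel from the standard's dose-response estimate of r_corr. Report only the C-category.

C2

carbon steel: f(T) = +0.150·(T−10) [T≤10 °C] = -2.2500
  sulphur-dioxide contribution → 1.063 μm/a
  chloride contribution → 0.8473 μm/a
  total first-year rate 1.911 μm/a
Category bounds: 1.3…25 μm/a bracket r_corr ⇒ C2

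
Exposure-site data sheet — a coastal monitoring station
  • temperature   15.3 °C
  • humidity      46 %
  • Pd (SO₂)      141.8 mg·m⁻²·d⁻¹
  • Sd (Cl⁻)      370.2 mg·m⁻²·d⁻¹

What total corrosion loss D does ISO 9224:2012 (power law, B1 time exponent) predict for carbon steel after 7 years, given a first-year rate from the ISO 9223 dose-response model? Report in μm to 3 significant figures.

carbon steel: T>10 °C ⇒ hinge -0.054·(15.3−10) = -0.2862
  SO₂ term: 1.77·141.8^0.52·exp(0.02·46-0.2862) = 43.86
  Sd branch = 0.102·Sd^0.62·e^(0.033·RH+0.04·T) = 33.58 μm/a
  r_corr = 43.86 + 33.58 = 77.44 μm/a
Power-law: D(7) = r_corr · 7^0.523
  D(7) = 77.44 × 7^0.523 = 77.44 × 2.767 = 214.3 μm

D(7) = 214 μm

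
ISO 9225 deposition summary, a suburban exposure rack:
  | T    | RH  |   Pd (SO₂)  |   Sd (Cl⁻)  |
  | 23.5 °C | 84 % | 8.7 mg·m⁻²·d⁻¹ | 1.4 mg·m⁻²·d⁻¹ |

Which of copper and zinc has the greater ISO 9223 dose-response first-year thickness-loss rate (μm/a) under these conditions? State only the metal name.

copper

copper: temperature factor f = -0.080·(13.5) = -1.0800
  SO₂ term: 0.0053·8.7^0.26·exp(0.059·84-1.0800) = 0.4486
  Sd branch = 0.01025·Sd^0.27·e^(0.036·RH+0.049·T) = 0.7304 μm/a
  sum: 0.4486 + 0.7304 → r_corr = 1.179 μm/a
zinc: T>10 °C ⇒ hinge -0.071·(23.5−10) = -0.9585
  SO₂ term: 0.0129·8.7^0.44·exp(0.046·84-0.9585) = 0.6107
  Cl⁻ term: 0.0175·1.4^0.57·exp(0.008·84+0.085·23.5) = 0.306
  r_corr = 0.6107 + 0.306 = 0.9167 μm/a
Ordering by μm/a: copper (1.18) > zinc (0.917)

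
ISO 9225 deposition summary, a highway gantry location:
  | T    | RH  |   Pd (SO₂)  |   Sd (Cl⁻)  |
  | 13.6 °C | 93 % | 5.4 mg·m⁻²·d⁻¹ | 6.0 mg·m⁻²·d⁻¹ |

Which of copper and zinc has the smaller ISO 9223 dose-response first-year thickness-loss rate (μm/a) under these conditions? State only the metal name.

zinc

copper: temperature factor f = -0.080·(3.6) = -0.2880
  sulphur-dioxide contribution → 1.488 μm/a
  chloride contribution → 0.921 μm/a
  ⇒ r_corr(copper) = 2.409 μm/a
zinc: T>10 °C ⇒ hinge -0.071·(13.6−10) = -0.2556
  sulphur-dioxide contribution → 1.513 μm/a
  chloride contribution → 0.3249 μm/a
  ⇒ r_corr(zinc) = 1.838 μm/a
Ordering by μm/a: copper (2.41) > zinc (1.84)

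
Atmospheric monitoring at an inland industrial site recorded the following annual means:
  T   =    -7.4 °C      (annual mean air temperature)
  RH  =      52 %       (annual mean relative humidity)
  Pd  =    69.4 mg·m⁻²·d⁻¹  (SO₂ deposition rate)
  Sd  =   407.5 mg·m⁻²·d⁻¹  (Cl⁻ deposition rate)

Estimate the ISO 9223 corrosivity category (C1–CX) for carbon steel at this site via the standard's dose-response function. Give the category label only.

C2

carbon steel: temperature factor f = +0.150·(-17.4) = -2.6100
  sulphur-dioxide contribution → 3.339 μm/a
  chloride contribution → 17.52 μm/a
  ⇒ r_corr(carbon steel) = 20.86 μm/a
20.9 μm/a falls in (1.3, 25] for carbon steel → category C2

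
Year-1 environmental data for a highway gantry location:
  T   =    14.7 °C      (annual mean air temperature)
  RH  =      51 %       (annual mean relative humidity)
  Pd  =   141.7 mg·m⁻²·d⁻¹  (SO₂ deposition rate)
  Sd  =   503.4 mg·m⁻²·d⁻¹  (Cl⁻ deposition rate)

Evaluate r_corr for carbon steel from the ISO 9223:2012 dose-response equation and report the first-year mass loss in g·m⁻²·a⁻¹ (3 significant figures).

r_corr = 760 g·m⁻²·a⁻¹

carbon steel: f(T) = -0.054·(T−10) [T>10 °C] = -0.2538
  Pd branch = 1.77·Pd^0.52·e^(0.02·RH+f) = 50.05 μm/a
  Cl⁻ term: 0.102·503.4^0.62·exp(0.033·51+0.04·14.7) = 46.78
  sum: 50.05 + 46.78 → r_corr = 96.84 μm/a
Convert to mass loss: 96.84 μm/a × 7.85 g/cm³ = 760.2 g·m⁻²·a⁻¹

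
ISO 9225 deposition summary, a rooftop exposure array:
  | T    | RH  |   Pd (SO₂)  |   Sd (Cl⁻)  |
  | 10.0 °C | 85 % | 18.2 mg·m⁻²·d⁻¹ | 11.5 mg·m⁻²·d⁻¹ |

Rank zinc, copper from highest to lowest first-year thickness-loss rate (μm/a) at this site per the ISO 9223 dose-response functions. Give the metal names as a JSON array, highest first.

["zinc", "copper"]

zinc: T≤10 °C ⇒ hinge +0.038·(10.0−10) = +0.0000
  sulphur-dioxide contribution → 2.307 μm/a
  chloride contribution → 0.3252 μm/a
  total first-year rate 2.633 μm/a
copper: temperature factor f = +0.126·(0.0) = +0.0000
  sulphur-dioxide contribution → 1.698 μm/a
  chloride contribution → 0.69 μm/a
  ⇒ r_corr(copper) = 2.388 μm/a
Ordering by μm/a: zinc (2.63) > copper (2.39)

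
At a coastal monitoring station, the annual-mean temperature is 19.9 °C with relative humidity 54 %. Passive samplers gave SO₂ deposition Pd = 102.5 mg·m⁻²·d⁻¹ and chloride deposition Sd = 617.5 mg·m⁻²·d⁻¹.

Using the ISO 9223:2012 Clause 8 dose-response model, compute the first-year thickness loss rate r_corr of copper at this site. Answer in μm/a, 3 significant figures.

copper: T>10 °C ⇒ hinge -0.080·(19.9−10) = -0.7920
  Pd branch = 0.0053·Pd^0.26·e^(0.059·RH+f) = 0.1935 μm/a
  Cl⁻ term: 0.01025·617.5^0.27·exp(0.036·54+0.049·19.9) = 1.076
  r_corr = 0.1935 + 1.076 = 1.27 μm/a

r_corr = 1.27 μm/a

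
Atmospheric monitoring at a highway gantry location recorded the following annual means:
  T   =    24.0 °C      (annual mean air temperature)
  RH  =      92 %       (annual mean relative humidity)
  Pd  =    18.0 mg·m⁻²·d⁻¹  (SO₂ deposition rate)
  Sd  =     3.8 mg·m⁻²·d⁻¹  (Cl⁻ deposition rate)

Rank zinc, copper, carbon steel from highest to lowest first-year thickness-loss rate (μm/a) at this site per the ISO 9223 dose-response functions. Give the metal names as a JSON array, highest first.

zinc: f(T) = -0.071·(T−10) [T>10 °C] = -0.9940
  Pd branch = 0.0129·Pd^0.44·e^(0.046·RH+f) = 1.173 μm/a
  Cl⁻ term: 0.0175·3.8^0.57·exp(0.008·92+0.085·24.0) = 0.6013
  r_corr = 1.173 + 0.6013 = 1.774 μm/a
copper: temperature factor f = -0.080·(14.0) = -1.1200
  SO₂ term: 0.0053·18.0^0.26·exp(0.059·92-1.1200) = 0.8348
  Sd branch = 0.01025·Sd^0.27·e^(0.036·RH+0.049·T) = 1.307 μm/a
  sum: 0.8348 + 1.307 → r_corr = 2.142 μm/a
carbon steel: temperature factor f = -0.054·(14.0) = -0.7560
  SO₂ term: 1.77·18.0^0.52·exp(0.02·92-0.7560) = 23.52
  Cl⁻ term: 0.102·3.8^0.62·exp(0.033·92+0.04·24.0) = 12.69
  r_corr = 23.52 + 12.69 = 36.21 μm/a
Ordering by μm/a: carbon steel (36.2) > copper (2.14) > zinc (1.77)

["carbon steel", "copper", "zinc"]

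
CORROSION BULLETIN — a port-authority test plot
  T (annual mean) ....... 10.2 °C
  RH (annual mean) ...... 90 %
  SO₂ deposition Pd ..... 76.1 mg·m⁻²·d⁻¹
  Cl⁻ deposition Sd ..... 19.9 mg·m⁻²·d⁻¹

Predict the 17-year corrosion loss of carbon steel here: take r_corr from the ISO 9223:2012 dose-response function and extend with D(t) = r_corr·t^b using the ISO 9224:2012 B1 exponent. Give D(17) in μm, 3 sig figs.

D(17) = 527 μm

carbon steel: f(T) = -0.054·(T−10) [T>10 °C] = -0.0108
  sulphur-dioxide contribution → 100.8 μm/a
  chloride contribution → 19.1 μm/a
  total first-year rate 119.9 μm/a
Power-law: D(17) = r_corr · 17^0.523
  D(17) = 119.9 × 17^0.523 = 119.9 × 4.401 = 527.5 μm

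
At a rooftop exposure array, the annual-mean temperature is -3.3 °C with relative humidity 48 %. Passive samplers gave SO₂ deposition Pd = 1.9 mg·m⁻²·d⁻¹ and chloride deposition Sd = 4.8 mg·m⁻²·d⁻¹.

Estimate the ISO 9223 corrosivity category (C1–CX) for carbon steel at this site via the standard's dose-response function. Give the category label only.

C2

carbon steel: T≤10 °C ⇒ hinge +0.150·(-3.3−10) = -1.9950
  Pd branch = 1.77·Pd^0.52·e^(0.02·RH+f) = 0.8779 μm/a
  Sd branch = 0.102·Sd^0.62·e^(0.033·RH+0.04·T) = 1.152 μm/a
  r_corr = 0.8779 + 1.152 = 2.03 μm/a
Category bounds: 1.3…25 μm/a bracket r_corr ⇒ C2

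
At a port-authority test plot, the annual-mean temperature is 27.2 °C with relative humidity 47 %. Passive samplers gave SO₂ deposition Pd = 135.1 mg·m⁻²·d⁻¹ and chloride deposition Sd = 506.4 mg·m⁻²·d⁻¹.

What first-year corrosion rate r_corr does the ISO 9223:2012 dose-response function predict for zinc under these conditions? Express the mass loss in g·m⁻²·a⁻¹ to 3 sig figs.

zinc: temperature factor f = -0.071·(17.2) = -1.2212
  Pd branch = 0.0129·Pd^0.44·e^(0.046·RH+f) = 0.2862 μm/a
  Sd branch = 0.0175·Sd^0.57·e^(0.008·RH+0.085·T) = 8.953 μm/a
  r_corr = 0.2862 + 8.953 = 9.239 μm/a
Convert to mass loss: 9.239 μm/a × 7.14 g/cm³ = 65.97 g·m⁻²·a⁻¹

r_corr = 66.0 g·m⁻²·a⁻¹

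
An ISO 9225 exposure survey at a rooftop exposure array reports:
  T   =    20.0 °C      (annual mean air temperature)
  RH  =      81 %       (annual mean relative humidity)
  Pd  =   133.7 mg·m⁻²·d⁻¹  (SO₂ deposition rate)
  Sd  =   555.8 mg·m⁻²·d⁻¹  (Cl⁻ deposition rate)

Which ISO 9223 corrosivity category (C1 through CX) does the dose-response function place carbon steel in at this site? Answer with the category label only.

carbon steel: temperature factor f = -0.054·(10.0) = -0.5400
  Pd branch = 1.77·Pd^0.52·e^(0.02·RH+f) = 66.47 μm/a
  Sd branch = 0.102·Sd^0.62·e^(0.033·RH+0.04·T) = 165.5 μm/a
  r_corr = 66.47 + 165.5 = 231.9 μm/a
232 μm/a falls in (200, 700] for carbon steel → category CX

CX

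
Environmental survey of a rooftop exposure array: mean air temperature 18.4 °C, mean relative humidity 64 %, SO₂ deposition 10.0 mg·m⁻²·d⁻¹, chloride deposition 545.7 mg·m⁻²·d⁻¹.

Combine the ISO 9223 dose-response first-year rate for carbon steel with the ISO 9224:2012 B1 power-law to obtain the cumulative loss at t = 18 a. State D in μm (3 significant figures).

carbon steel: T>10 °C ⇒ hinge -0.054·(18.4−10) = -0.4536
  Pd branch = 1.77·Pd^0.52·e^(0.02·RH+f) = 13.39 μm/a
  Sd branch = 0.102·Sd^0.62·e^(0.033·RH+0.04·T) = 87.58 μm/a
  r_corr = 13.39 + 87.58 = 101 μm/a
ISO 9224: D(t) = r_corr · t^b with b = 0.523 (carbon steel, B1)
  D(18) = 101 × 18^0.523 = 101 × 4.534 = 457.8 μm

D(18) = 458 μm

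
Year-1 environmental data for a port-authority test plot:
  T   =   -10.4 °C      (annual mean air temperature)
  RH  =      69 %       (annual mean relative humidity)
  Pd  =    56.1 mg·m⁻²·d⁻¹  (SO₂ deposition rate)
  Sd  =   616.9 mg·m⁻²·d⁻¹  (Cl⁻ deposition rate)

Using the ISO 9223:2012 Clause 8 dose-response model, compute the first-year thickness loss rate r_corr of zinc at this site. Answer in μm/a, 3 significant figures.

zinc: f(T) = +0.038·(T−10) [T≤10 °C] = -0.7752
  sulphur-dioxide contribution → 0.8354 μm/a
  chloride contribution → 0.489 μm/a
  total first-year rate 1.324 μm/a

r_corr = 1.32 μm/a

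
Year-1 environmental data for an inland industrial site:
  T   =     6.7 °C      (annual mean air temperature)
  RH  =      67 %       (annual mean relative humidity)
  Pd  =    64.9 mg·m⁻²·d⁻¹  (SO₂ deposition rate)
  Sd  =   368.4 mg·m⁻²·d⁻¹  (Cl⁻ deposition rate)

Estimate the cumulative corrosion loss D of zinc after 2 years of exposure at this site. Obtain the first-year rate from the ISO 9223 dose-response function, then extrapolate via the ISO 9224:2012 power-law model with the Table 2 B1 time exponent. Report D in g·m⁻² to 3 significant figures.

zinc: f(T) = +0.038·(T−10) [T≤10 °C] = -0.1254
  sulphur-dioxide contribution → 1.556 μm/a
  chloride contribution → 1.534 μm/a
  ⇒ r_corr(zinc) = 3.09 μm/a
ISO 9224: D(t) = r_corr · t^b with b = 0.813 (zinc, B1)
  D(2) = 3.09 × 2^0.813 = 3.09 × 1.757 = 5.43 μm
  Mass loss = 5.43 μm × 7.14 g/cm³ = 38.77 g·m⁻²

D(2) = 38.8 g·m⁻²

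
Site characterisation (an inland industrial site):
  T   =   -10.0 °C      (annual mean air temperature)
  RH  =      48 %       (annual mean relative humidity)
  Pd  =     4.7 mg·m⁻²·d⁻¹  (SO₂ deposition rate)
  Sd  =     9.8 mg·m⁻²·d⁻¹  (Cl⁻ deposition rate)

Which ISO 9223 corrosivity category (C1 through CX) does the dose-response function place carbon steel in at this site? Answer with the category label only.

C2

carbon steel: T≤10 °C ⇒ hinge +0.150·(-10.0−10) = -3.0000
  Pd branch = 1.77·Pd^0.52·e^(0.02·RH+f) = 0.5146 μm/a
  Cl⁻ term: 0.102·9.8^0.62·exp(0.033·48+0.04·-10.0) = 1.372
  sum: 0.5146 + 1.372 → r_corr = 1.887 μm/a
ISO 9223 Table 2 (carbon steel): 1.3 < 1.89 ≤ 25 μm/a ⇒ C2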